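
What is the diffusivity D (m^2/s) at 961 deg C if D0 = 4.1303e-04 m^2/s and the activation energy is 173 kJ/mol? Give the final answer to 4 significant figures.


D = D0 * exp(-Qd / (R*T))
T = 1234.15 K
D = 4.1303e-04 * exp(-173e3 / (8.314 * 1234.15))
D = 1.966e-11 m^2/s


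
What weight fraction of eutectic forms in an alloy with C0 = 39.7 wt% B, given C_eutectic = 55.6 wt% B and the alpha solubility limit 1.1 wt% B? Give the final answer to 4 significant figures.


f_primary = (C_e - C0) / (C_e - C_alpha_max)
f_primary = (55.6 - 39.7) / (55.6 - 1.1)
f_primary = 0.291743
f_eutectic = 1 - 0.291743 = 0.7083


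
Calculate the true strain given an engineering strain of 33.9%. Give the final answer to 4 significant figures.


epsilon_true = ln(1 + epsilon_eng)
epsilon_true = ln(1 + 0.339)
epsilon_true = 0.2919


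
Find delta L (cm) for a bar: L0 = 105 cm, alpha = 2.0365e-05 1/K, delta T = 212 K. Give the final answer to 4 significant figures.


dL = L0 * alpha * dT
dL = 105 * 2.0365e-05 * 212
dL = 0.4533 cm


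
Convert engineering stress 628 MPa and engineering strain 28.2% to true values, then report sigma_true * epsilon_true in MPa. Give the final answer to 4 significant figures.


sigma_true = sigma_eng * (1 + epsilon_eng)
sigma_true = 628 * (1 + 0.282) = 805.096 MPa
epsilon_true = ln(1 + epsilon_eng)
epsilon_true = ln(1 + 0.282) = 0.248421
sigma_true * epsilon_true = 805.096 * 0.248421 = 200 MPa


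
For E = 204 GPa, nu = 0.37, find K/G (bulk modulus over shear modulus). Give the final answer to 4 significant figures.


G = E / (2*(1+nu))
G = 204 / (2*(1+0.37)) = 74.4526 GPa
K = E / (3*(1-2*nu))
K = 204 / (3*(1-2*0.37)) = 261.538 GPa
K/G = 261.538 / 74.4526 = 3.513


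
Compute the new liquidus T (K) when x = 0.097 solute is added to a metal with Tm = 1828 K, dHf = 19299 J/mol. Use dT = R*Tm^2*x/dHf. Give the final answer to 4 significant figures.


dT = R*Tm^2*x / dHf
dT = 8.314 * 1828^2 * 0.097 / 19299
dT = 139.637 K
T_new = 1828 - 139.637 = 1688 K


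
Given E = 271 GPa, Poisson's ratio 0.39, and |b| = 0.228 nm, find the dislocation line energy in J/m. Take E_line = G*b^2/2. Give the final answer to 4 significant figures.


Step 1: G = E / (2*(1+nu))
G = 271 / (2*(1+0.39)) = 97.482 GPa = 9.7482e+10 Pa
Step 2: E_line = G*b^2/2
b = 0.228 nm = 2.28e-10 m
E_line = 0.5 * 9.7482e+10 * (2.28e-10)^2 = 2.534e-09 J/m


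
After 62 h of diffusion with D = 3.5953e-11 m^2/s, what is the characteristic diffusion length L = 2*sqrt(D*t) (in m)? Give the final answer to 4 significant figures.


t = 62 hr = 223200 s
Diffusion length = 2*sqrt(D*t)
= 2*sqrt(3.5953e-11 * 223200)
= 5.666e-03 m


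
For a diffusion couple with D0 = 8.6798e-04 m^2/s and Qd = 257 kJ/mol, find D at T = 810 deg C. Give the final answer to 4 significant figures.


D = D0 * exp(-Qd / (R*T))
T = 1083.15 K
D = 8.6798e-04 * exp(-257e3 / (8.314 * 1083.15))
D = 3.502e-16 m^2/s


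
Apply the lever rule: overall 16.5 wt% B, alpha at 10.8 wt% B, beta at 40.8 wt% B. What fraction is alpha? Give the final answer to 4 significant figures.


f_alpha = (C_beta - C0) / (C_beta - C_alpha)
f_alpha = (40.8 - 16.5) / (40.8 - 10.8)
f_alpha = 0.81


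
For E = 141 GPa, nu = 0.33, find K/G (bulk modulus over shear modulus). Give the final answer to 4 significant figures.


G = E / (2*(1+nu))
G = 141 / (2*(1+0.33)) = 53.0075 GPa
K = E / (3*(1-2*nu))
K = 141 / (3*(1-2*0.33)) = 138.235 GPa
K/G = 138.235 / 53.0075 = 2.608


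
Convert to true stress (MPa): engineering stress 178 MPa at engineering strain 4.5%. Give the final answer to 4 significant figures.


sigma_true = sigma_eng * (1 + epsilon_eng)
sigma_true = 178 * (1 + 0.045)
sigma_true = 186 MPa


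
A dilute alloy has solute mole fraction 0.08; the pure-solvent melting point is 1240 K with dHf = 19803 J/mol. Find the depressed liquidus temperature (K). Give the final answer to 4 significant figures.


dT = R*Tm^2*x / dHf
dT = 8.314 * 1240^2 * 0.08 / 19803
dT = 51.6431 K
T_new = 1240 - 51.6431 = 1188 K


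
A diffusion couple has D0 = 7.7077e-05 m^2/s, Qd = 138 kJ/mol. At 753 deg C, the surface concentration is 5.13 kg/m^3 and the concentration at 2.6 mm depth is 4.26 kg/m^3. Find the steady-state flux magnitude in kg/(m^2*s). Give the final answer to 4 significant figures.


Step 1: D = D0 * exp(-Qd/(R*T))
T = 753 + 273.15 = 1026.15 K
D = 7.7077e-05 * exp(-138e3 / (8.314 * 1026.15)) = 7.27757e-12 m^2/s
Step 2: J = D * (C1 - C2) / dx
J = 7.27757e-12 * (5.13 - 4.26) / 2.6e-03
J = 2.435e-09 kg/(m^2*s)


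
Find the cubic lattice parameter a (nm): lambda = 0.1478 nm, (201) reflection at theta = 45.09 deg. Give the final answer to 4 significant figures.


d = lambda / (2*sin(theta))
d = 0.1478 / (2*sin(45.09 deg))
d = 0.104347 nm
a = d * sqrt(h^2+k^2+l^2) = 0.104347 * sqrt(5)
a = 0.2333 nm


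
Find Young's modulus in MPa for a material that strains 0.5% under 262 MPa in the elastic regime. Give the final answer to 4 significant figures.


E = sigma / epsilon
epsilon = 0.5% = 5e-03
E = 262 / 5e-03
E = 52400 MPa


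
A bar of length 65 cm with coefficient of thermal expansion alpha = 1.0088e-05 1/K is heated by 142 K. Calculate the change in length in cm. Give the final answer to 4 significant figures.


dL = L0 * alpha * dT
dL = 65 * 1.0088e-05 * 142
dL = 0.09311 cm


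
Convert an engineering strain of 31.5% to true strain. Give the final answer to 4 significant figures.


epsilon_true = ln(1 + epsilon_eng)
epsilon_true = ln(1 + 0.315)
epsilon_true = 0.2738


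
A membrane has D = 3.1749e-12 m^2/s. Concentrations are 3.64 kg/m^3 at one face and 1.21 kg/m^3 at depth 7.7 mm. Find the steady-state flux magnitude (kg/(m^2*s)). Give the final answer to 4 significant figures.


J = -D * (dC/dx) = D * (C1 - C2) / dx
J = 3.1749e-12 * (3.64 - 1.21) / 7.7e-03
J = 1.002e-09 kg/(m^2*s)


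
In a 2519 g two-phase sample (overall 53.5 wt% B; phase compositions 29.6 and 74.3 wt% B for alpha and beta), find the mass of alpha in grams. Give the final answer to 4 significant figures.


f_alpha = (C_beta - C0) / (C_beta - C_alpha)
f_alpha = (74.3 - 53.5) / (74.3 - 29.6) = 0.465324
m_alpha = f_alpha * m_total = 0.465324 * 2519 = 1172 g


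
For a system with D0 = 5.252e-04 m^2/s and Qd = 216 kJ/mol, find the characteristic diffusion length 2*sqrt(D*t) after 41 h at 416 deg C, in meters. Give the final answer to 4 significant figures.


Step 1: D = D0 * exp(-Qd/(R*T))
T = 689.15 K
D = 5.252e-04 * exp(-216e3 / (8.314 * 689.15)) = 2.22767e-20 m^2/s
Step 2: L = 2*sqrt(D*t)
t = 41 h = 147600 s
L = 2*sqrt(2.22767e-20 * 147600) = 1.147e-07 m


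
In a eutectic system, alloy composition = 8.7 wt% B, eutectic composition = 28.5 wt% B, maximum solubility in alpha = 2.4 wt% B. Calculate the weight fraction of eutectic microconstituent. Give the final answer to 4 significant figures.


f_primary = (C_e - C0) / (C_e - C_alpha_max)
f_primary = (28.5 - 8.7) / (28.5 - 2.4)
f_primary = 0.758621
f_eutectic = 1 - 0.758621 = 0.2414


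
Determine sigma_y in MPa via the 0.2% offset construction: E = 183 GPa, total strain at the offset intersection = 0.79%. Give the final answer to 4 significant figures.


Offset strain = 0.002
Elastic strain at yield = total_strain - offset = 7.9e-03 - 0.002 = 5.9e-03
sigma_y = E * elastic_strain = 183000 * 5.9e-03
sigma_y = 1080 MPa


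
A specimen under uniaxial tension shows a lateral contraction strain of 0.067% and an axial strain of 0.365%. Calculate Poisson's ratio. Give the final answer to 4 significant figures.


nu = -epsilon_lat / epsilon_axial
Lateral strain is contraction (negative), so using magnitudes:
nu = 0.067 / 0.365
nu = 0.1836


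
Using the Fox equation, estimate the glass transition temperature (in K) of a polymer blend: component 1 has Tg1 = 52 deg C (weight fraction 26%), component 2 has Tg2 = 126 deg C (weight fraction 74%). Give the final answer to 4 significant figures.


1/Tg = w1/Tg1 + w2/Tg2 (in Kelvin)
Tg1 = 325.15 K, Tg2 = 399.15 K
1/Tg = 0.26/325.15 + 0.74/399.15
Tg = 376.9 K


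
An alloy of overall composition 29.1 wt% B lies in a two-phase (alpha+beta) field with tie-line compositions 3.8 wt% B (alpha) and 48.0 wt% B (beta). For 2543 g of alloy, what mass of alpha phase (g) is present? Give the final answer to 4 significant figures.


f_alpha = (C_beta - C0) / (C_beta - C_alpha)
f_alpha = (48.0 - 29.1) / (48.0 - 3.8) = 0.427602
m_alpha = f_alpha * m_total = 0.427602 * 2543 = 1087 g


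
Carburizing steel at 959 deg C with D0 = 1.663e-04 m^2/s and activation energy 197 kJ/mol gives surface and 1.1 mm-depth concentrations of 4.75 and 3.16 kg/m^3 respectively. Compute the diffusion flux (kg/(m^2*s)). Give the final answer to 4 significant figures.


Step 1: D = D0 * exp(-Qd/(R*T))
T = 959 + 273.15 = 1232.15 K
D = 1.663e-04 * exp(-197e3 / (8.314 * 1232.15)) = 7.39866e-13 m^2/s
Step 2: J = D * (C1 - C2) / dx
J = 7.39866e-13 * (4.75 - 3.16) / 1.1e-03
J = 1.069e-09 kg/(m^2*s)


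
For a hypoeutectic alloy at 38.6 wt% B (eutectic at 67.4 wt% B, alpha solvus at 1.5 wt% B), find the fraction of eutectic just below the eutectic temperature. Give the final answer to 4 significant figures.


f_primary = (C_e - C0) / (C_e - C_alpha_max)
f_primary = (67.4 - 38.6) / (67.4 - 1.5)
f_primary = 0.437026
f_eutectic = 1 - 0.437026 = 0.563


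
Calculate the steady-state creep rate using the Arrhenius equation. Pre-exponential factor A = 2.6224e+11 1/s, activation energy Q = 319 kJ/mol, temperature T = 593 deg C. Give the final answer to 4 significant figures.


rate = A * exp(-Q / (R*T))
T = 593 + 273.15 = 866.15 K
rate = 2.6224e+11 * exp(-319e3 / (8.314 * 866.15))
rate = 1.514e-08 1/s


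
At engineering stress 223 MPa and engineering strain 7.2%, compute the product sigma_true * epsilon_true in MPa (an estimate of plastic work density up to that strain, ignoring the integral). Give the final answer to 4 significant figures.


sigma_true = sigma_eng * (1 + epsilon_eng)
sigma_true = 223 * (1 + 0.072) = 239.056 MPa
epsilon_true = ln(1 + epsilon_eng)
epsilon_true = ln(1 + 0.072) = 0.0695261
sigma_true * epsilon_true = 239.056 * 0.0695261 = 16.62 MPa


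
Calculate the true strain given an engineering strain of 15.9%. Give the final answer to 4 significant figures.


epsilon_true = ln(1 + epsilon_eng)
epsilon_true = ln(1 + 0.159)
epsilon_true = 0.1476


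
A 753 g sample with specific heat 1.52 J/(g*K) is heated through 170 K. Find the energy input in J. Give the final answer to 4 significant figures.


Q = m * cp * dT
Q = 753 * 1.52 * 170
Q = 194600 J


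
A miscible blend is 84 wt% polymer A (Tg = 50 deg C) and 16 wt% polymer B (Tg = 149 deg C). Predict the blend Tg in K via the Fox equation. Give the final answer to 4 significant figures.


1/Tg = w1/Tg1 + w2/Tg2 (in Kelvin)
Tg1 = 323.15 K, Tg2 = 422.15 K
1/Tg = 0.84/323.15 + 0.16/422.15
Tg = 335.7 K


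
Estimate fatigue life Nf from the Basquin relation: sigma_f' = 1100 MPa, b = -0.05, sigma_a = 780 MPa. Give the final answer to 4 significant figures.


sigma_a = sigma_f' * (2*Nf)^b
2*Nf = (sigma_a / sigma_f')^(1/b)
2*Nf = (780 / 1100)^(1/-0.05)
2*Nf = 968.192
Nf = 484.1 cycles


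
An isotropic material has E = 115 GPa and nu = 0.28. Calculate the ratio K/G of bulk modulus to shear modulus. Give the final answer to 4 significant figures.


G = E / (2*(1+nu))
G = 115 / (2*(1+0.28)) = 44.9219 GPa
K = E / (3*(1-2*nu))
K = 115 / (3*(1-2*0.28)) = 87.1212 GPa
K/G = 87.1212 / 44.9219 = 1.939


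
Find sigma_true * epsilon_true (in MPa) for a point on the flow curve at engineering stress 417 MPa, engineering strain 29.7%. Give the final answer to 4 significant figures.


sigma_true = sigma_eng * (1 + epsilon_eng)
sigma_true = 417 * (1 + 0.297) = 540.849 MPa
epsilon_true = ln(1 + epsilon_eng)
epsilon_true = ln(1 + 0.297) = 0.260054
sigma_true * epsilon_true = 540.849 * 0.260054 = 140.6 MPa


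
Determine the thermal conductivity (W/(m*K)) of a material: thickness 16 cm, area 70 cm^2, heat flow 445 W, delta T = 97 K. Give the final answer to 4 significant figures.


k = Q*L / (A*dT)
L = 0.16 m, A = 7e-03 m^2
k = 445 * 0.16 / (7e-03 * 97)
k = 104.9 W/(m*K)


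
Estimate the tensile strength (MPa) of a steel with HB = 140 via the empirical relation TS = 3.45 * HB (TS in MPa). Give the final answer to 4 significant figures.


TS (MPa) = 3.45 * HB
TS = 3.45 * 140
TS = 483 MPa


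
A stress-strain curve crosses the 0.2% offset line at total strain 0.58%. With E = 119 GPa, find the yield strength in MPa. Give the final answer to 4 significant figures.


Offset strain = 0.002
Elastic strain at yield = total_strain - offset = 5.8e-03 - 0.002 = 3.8e-03
sigma_y = E * elastic_strain = 119000 * 3.8e-03
sigma_y = 452.2 MPa


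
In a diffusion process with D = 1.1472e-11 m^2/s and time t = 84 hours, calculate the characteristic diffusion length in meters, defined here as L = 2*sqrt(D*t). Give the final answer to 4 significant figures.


t = 84 hr = 302400 s
Diffusion length = 2*sqrt(D*t)
= 2*sqrt(1.1472e-11 * 302400)
= 3.725e-03 m


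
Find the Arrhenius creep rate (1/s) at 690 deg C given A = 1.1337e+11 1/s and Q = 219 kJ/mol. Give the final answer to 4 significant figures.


rate = A * exp(-Q / (R*T))
T = 690 + 273.15 = 963.15 K
rate = 1.1337e+11 * exp(-219e3 / (8.314 * 963.15))
rate = 0.1503 1/s


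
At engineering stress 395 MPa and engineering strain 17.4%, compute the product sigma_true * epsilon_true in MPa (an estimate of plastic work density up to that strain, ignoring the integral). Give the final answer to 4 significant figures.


sigma_true = sigma_eng * (1 + epsilon_eng)
sigma_true = 395 * (1 + 0.174) = 463.73 MPa
epsilon_true = ln(1 + epsilon_eng)
epsilon_true = ln(1 + 0.174) = 0.160417
sigma_true * epsilon_true = 463.73 * 0.160417 = 74.39 MPa


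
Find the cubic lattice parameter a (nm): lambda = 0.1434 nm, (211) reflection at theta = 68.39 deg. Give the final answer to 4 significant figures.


d = lambda / (2*sin(theta))
d = 0.1434 / (2*sin(68.39 deg))
d = 0.0771206 nm
a = d * sqrt(h^2+k^2+l^2) = 0.0771206 * sqrt(6)
a = 0.1889 nm


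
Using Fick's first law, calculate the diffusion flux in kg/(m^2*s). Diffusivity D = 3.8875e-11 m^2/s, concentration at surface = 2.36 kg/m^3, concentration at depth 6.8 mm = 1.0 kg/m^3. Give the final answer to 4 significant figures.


J = -D * (dC/dx) = D * (C1 - C2) / dx
J = 3.8875e-11 * (2.36 - 1.0) / 6.8e-03
J = 7.775e-09 kg/(m^2*s)


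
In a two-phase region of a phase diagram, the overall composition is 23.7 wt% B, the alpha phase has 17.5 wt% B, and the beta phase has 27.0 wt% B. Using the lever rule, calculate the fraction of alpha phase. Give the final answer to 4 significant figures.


f_alpha = (C_beta - C0) / (C_beta - C_alpha)
f_alpha = (27.0 - 23.7) / (27.0 - 17.5)
f_alpha = 0.3474


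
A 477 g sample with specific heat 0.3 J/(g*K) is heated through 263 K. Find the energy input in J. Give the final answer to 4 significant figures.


Q = m * cp * dT
Q = 477 * 0.3 * 263
Q = 37640 J


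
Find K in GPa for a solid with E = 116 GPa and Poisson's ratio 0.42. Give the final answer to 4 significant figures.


K = E / (3*(1-2*nu))
K = 116 / (3*(1-2*0.42))
K = 241.7 GPa


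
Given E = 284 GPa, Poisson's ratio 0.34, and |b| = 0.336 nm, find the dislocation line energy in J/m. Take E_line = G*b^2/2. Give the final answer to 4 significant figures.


Step 1: G = E / (2*(1+nu))
G = 284 / (2*(1+0.34)) = 105.97 GPa = 1.0597e+11 Pa
Step 2: E_line = G*b^2/2
b = 0.336 nm = 3.36e-10 m
E_line = 0.5 * 1.0597e+11 * (3.36e-10)^2 = 5.982e-09 J/m


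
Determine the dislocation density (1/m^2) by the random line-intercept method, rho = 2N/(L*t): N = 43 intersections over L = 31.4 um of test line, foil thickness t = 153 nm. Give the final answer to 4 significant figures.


rho = 2N / (L * t)
L = 31.4 um = 3.14e-05 m, t = 153 nm = 1.53e-07 m
rho = 2 * 43 / (3.14e-05 * 1.53e-07)
rho = 1.79e+13 1/m^2


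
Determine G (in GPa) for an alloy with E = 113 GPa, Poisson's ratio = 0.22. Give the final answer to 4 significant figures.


G = E / (2*(1+nu))
G = 113 / (2*(1+0.22))
G = 46.31 GPa


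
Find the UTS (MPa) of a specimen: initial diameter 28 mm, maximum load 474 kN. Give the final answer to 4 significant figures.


A0 = pi*(d/2)^2 = pi*(28/2)^2 = 615.752 mm^2
UTS = F_max / A0 = 474*1000 / 615.752
UTS = 769.8 MPa


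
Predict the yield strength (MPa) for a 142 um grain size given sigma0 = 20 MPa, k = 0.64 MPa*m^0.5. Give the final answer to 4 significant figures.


sigma_y = sigma0 + k / sqrt(d)
d = 142 um = 1.42e-04 m
sigma_y = 20 + 0.64 / sqrt(1.42e-04)
sigma_y = 73.71 MPa


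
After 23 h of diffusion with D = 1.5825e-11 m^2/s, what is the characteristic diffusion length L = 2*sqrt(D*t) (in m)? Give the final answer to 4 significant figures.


t = 23 hr = 82800 s
Diffusion length = 2*sqrt(D*t)
= 2*sqrt(1.5825e-11 * 82800)
= 2.289e-03 m


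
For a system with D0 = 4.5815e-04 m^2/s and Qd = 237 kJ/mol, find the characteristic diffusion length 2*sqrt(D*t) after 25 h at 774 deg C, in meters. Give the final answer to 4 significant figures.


Step 1: D = D0 * exp(-Qd/(R*T))
T = 1047.15 K
D = 4.5815e-04 * exp(-237e3 / (8.314 * 1047.15)) = 6.89267e-16 m^2/s
Step 2: L = 2*sqrt(D*t)
t = 25 h = 90000 s
L = 2*sqrt(6.89267e-16 * 90000) = 1.575e-05 m


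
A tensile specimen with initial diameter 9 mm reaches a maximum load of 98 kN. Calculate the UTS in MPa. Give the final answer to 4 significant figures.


A0 = pi*(d/2)^2 = pi*(9/2)^2 = 63.6173 mm^2
UTS = F_max / A0 = 98*1000 / 63.6173
UTS = 1540 MPa


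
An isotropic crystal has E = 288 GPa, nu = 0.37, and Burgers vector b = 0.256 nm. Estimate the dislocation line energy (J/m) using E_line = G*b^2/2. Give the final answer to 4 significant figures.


Step 1: G = E / (2*(1+nu))
G = 288 / (2*(1+0.37)) = 105.109 GPa = 1.05109e+11 Pa
Step 2: E_line = G*b^2/2
b = 0.256 nm = 2.56e-10 m
E_line = 0.5 * 1.05109e+11 * (2.56e-10)^2 = 3.444e-09 J/m


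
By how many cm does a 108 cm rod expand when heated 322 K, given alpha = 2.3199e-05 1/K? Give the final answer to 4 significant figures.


dL = L0 * alpha * dT
dL = 108 * 2.3199e-05 * 322
dL = 0.8068 cm


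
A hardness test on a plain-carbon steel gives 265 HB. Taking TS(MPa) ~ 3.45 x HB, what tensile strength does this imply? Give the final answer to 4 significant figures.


TS (MPa) = 3.45 * HB
TS = 3.45 * 265
TS = 914.3 MPa


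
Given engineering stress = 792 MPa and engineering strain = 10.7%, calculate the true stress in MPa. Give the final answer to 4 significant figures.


sigma_true = sigma_eng * (1 + epsilon_eng)
sigma_true = 792 * (1 + 0.107)
sigma_true = 876.7 MPa


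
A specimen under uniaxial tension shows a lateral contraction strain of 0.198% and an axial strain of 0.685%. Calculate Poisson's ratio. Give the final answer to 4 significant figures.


nu = -epsilon_lat / epsilon_axial
Lateral strain is contraction (negative), so using magnitudes:
nu = 0.198 / 0.685
nu = 0.2891


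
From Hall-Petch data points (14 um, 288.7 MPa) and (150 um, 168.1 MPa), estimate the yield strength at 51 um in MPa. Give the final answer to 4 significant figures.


sigma_y = sigma0 + k / sqrt(d)
1/sqrt(d1) = 1/sqrt(1.4e-05) = 267.261;  1/sqrt(d2) = 81.6497
k = (sigma1 - sigma2) / (1/sqrt(d1) - 1/sqrt(d2)) = (288.7 - 168.1) / (267.261 - 81.6497) = 0.649744 MPa*m^0.5
sigma0 = sigma1 - k/sqrt(d1) = 288.7 - 0.649744*267.261 = 115.049 MPa
sigma_y(d3) = 115.049 + 0.649744 / sqrt(5.1e-05) = 206 MPa


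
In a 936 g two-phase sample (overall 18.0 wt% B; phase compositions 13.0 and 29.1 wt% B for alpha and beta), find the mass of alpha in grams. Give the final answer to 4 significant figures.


f_alpha = (C_beta - C0) / (C_beta - C_alpha)
f_alpha = (29.1 - 18.0) / (29.1 - 13.0) = 0.689441
m_alpha = f_alpha * m_total = 0.689441 * 936 = 645.3 g


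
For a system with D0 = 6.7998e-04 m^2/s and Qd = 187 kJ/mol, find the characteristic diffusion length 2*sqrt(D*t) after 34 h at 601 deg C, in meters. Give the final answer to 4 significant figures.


Step 1: D = D0 * exp(-Qd/(R*T))
T = 874.15 K
D = 6.7998e-04 * exp(-187e3 / (8.314 * 874.15)) = 4.54935e-15 m^2/s
Step 2: L = 2*sqrt(D*t)
t = 34 h = 122400 s
L = 2*sqrt(4.54935e-15 * 122400) = 4.719e-05 m


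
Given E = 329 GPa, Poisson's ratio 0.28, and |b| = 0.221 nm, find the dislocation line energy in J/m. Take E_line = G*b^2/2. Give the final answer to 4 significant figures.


Step 1: G = E / (2*(1+nu))
G = 329 / (2*(1+0.28)) = 128.516 GPa = 1.28516e+11 Pa
Step 2: E_line = G*b^2/2
b = 0.221 nm = 2.21e-10 m
E_line = 0.5 * 1.28516e+11 * (2.21e-10)^2 = 3.138e-09 J/m


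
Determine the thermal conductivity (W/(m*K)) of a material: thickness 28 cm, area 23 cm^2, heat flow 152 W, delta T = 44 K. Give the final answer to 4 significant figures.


k = Q*L / (A*dT)
L = 0.28 m, A = 2.3e-03 m^2
k = 152 * 0.28 / (2.3e-03 * 44)
k = 420.6 W/(m*K)


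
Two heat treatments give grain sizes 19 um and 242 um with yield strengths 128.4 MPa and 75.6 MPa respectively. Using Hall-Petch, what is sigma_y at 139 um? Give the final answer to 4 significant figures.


sigma_y = sigma0 + k / sqrt(d)
1/sqrt(d1) = 1/sqrt(1.9e-05) = 229.416;  1/sqrt(d2) = 64.2824
k = (sigma1 - sigma2) / (1/sqrt(d1) - 1/sqrt(d2)) = (128.4 - 75.6) / (229.416 - 64.2824) = 0.319742 MPa*m^0.5
sigma0 = sigma1 - k/sqrt(d1) = 128.4 - 0.319742*229.416 = 55.0462 MPa
sigma_y(d3) = 55.0462 + 0.319742 / sqrt(1.39e-04) = 82.17 MPa


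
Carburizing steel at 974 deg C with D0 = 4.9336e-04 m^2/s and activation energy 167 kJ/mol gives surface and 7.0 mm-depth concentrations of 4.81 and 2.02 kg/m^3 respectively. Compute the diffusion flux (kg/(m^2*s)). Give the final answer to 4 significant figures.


Step 1: D = D0 * exp(-Qd/(R*T))
T = 974 + 273.15 = 1247.15 K
D = 4.9336e-04 * exp(-167e3 / (8.314 * 1247.15)) = 4.99363e-11 m^2/s
Step 2: J = D * (C1 - C2) / dx
J = 4.99363e-11 * (4.81 - 2.02) / 7e-03
J = 1.99e-08 kg/(m^2*s)


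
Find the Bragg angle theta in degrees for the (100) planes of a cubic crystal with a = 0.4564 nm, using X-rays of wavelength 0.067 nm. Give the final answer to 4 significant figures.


d = a / sqrt(h^2+k^2+l^2)
d = 0.4564 / sqrt(1) = 0.4564 nm
lambda = 2*d*sin(theta)  =>  sin(theta) = lambda / (2*d)
sin(theta) = 0.067 / (2 * 0.4564) = 0.0734005
theta = 4.209 deg


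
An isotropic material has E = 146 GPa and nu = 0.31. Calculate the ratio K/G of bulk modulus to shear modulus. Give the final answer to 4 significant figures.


G = E / (2*(1+nu))
G = 146 / (2*(1+0.31)) = 55.7252 GPa
K = E / (3*(1-2*nu))
K = 146 / (3*(1-2*0.31)) = 128.07 GPa
K/G = 128.07 / 55.7252 = 2.298


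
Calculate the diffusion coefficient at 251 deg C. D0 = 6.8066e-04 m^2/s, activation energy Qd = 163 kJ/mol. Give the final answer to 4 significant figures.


D = D0 * exp(-Qd / (R*T))
T = 524.15 K
D = 6.8066e-04 * exp(-163e3 / (8.314 * 524.15))
D = 3.876e-20 m^2/s


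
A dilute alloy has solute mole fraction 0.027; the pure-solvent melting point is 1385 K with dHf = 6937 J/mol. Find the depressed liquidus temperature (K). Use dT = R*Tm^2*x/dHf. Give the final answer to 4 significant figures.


dT = R*Tm^2*x / dHf
dT = 8.314 * 1385^2 * 0.027 / 6937
dT = 62.0728 K
T_new = 1385 - 62.0728 = 1323 K


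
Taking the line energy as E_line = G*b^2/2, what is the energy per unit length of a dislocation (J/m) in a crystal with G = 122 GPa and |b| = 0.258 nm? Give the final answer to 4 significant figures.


E = G*b^2/2
b = 0.258 nm = 2.58e-10 m
G = 122 GPa = 1.22e+11 Pa
E = 0.5 * 1.22e+11 * (2.58e-10)^2
E = 4.06e-09 J/m


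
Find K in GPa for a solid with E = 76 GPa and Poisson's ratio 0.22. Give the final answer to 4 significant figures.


K = E / (3*(1-2*nu))
K = 76 / (3*(1-2*0.22))
K = 45.24 GPa


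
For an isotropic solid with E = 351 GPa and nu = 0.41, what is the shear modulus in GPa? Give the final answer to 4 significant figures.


G = E / (2*(1+nu))
G = 351 / (2*(1+0.41))
G = 124.5 GPa


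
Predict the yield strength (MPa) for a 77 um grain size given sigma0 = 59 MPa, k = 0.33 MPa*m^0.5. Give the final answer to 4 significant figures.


sigma_y = sigma0 + k / sqrt(d)
d = 77 um = 7.7e-05 m
sigma_y = 59 + 0.33 / sqrt(7.7e-05)
sigma_y = 96.61 MPa


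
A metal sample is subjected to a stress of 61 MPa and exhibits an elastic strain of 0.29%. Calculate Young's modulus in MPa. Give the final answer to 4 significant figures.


E = sigma / epsilon
epsilon = 0.29% = 2.9e-03
E = 61 / 2.9e-03
E = 21030 MPa


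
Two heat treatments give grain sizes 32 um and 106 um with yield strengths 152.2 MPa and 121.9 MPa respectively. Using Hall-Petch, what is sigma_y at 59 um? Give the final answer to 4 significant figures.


sigma_y = sigma0 + k / sqrt(d)
1/sqrt(d1) = 1/sqrt(3.2e-05) = 176.777;  1/sqrt(d2) = 97.1286
k = (sigma1 - sigma2) / (1/sqrt(d1) - 1/sqrt(d2)) = (152.2 - 121.9) / (176.777 - 97.1286) = 0.380423 MPa*m^0.5
sigma0 = sigma1 - k/sqrt(d1) = 152.2 - 0.380423*176.777 = 84.95 MPa
sigma_y(d3) = 84.95 + 0.380423 / sqrt(5.9e-05) = 134.5 MPa


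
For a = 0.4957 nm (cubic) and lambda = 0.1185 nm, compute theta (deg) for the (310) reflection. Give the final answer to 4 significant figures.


d = a / sqrt(h^2+k^2+l^2)
d = 0.4957 / sqrt(10) = 0.156754 nm
lambda = 2*d*sin(theta)  =>  sin(theta) = lambda / (2*d)
sin(theta) = 0.1185 / (2 * 0.156754) = 0.377981
theta = 22.21 deg


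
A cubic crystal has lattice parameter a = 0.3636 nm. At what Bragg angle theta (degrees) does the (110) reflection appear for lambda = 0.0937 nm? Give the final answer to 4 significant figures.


d = a / sqrt(h^2+k^2+l^2)
d = 0.3636 / sqrt(2) = 0.257104 nm
lambda = 2*d*sin(theta)  =>  sin(theta) = lambda / (2*d)
sin(theta) = 0.0937 / (2 * 0.257104) = 0.182222
theta = 10.5 deg


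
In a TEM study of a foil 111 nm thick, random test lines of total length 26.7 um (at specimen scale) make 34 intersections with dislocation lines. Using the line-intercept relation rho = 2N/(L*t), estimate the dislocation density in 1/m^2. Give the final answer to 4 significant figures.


rho = 2N / (L * t)
L = 26.7 um = 2.67e-05 m, t = 111 nm = 1.11e-07 m
rho = 2 * 34 / (2.67e-05 * 1.11e-07)
rho = 2.294e+13 1/m^2


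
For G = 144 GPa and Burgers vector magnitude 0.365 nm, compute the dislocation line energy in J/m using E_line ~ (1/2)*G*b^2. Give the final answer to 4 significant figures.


E = G*b^2/2
b = 0.365 nm = 3.65e-10 m
G = 144 GPa = 1.44e+11 Pa
E = 0.5 * 1.44e+11 * (3.65e-10)^2
E = 9.592e-09 J/m


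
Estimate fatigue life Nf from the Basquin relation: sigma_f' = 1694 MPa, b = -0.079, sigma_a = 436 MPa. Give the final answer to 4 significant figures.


sigma_a = sigma_f' * (2*Nf)^b
2*Nf = (sigma_a / sigma_f')^(1/b)
2*Nf = (436 / 1694)^(1/-0.079)
2*Nf = 2.89135e+07
Nf = 1.446e+07 cycles


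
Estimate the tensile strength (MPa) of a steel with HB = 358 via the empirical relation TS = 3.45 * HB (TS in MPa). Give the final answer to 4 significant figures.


TS (MPa) = 3.45 * HB
TS = 3.45 * 358
TS = 1235 MPa


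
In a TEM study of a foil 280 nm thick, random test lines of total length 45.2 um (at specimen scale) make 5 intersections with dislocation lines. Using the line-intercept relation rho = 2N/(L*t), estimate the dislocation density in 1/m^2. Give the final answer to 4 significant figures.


rho = 2N / (L * t)
L = 45.2 um = 4.52e-05 m, t = 280 nm = 2.8e-07 m
rho = 2 * 5 / (4.52e-05 * 2.8e-07)
rho = 7.901e+11 1/m^2


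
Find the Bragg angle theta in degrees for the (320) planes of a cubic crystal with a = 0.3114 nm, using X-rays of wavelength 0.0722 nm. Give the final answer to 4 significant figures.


d = a / sqrt(h^2+k^2+l^2)
d = 0.3114 / sqrt(13) = 0.0863668 nm
lambda = 2*d*sin(theta)  =>  sin(theta) = lambda / (2*d)
sin(theta) = 0.0722 / (2 * 0.0863668) = 0.417985
theta = 24.71 deg


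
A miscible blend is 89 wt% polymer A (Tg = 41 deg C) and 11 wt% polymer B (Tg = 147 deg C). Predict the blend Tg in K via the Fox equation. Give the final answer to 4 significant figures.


1/Tg = w1/Tg1 + w2/Tg2 (in Kelvin)
Tg1 = 314.15 K, Tg2 = 420.15 K
1/Tg = 0.89/314.15 + 0.11/420.15
Tg = 323.1 K


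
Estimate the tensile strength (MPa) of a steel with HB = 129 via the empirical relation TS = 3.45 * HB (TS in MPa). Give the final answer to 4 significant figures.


TS (MPa) = 3.45 * HB
TS = 3.45 * 129
TS = 445.1 MPa


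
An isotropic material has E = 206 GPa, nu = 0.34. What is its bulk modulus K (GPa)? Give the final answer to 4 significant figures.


K = E / (3*(1-2*nu))
K = 206 / (3*(1-2*0.34))
K = 214.6 GPa


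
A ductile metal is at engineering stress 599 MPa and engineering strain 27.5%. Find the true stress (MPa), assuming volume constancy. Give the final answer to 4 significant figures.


sigma_true = sigma_eng * (1 + epsilon_eng)
sigma_true = 599 * (1 + 0.275)
sigma_true = 763.7 MPa


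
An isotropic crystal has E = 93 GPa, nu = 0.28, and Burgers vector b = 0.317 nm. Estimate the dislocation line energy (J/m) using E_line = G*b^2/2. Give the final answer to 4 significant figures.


Step 1: G = E / (2*(1+nu))
G = 93 / (2*(1+0.28)) = 36.3281 GPa = 3.63281e+10 Pa
Step 2: E_line = G*b^2/2
b = 0.317 nm = 3.17e-10 m
E_line = 0.5 * 3.63281e+10 * (3.17e-10)^2 = 1.825e-09 J/m


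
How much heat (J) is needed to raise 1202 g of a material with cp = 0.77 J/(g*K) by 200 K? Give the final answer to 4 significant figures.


Q = m * cp * dT
Q = 1202 * 0.77 * 200
Q = 185100 J


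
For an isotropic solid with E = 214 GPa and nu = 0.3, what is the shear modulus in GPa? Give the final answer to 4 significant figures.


G = E / (2*(1+nu))
G = 214 / (2*(1+0.3))
G = 82.31 GPa


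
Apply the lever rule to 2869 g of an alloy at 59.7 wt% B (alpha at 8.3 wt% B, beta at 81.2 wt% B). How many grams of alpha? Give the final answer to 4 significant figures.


f_alpha = (C_beta - C0) / (C_beta - C_alpha)
f_alpha = (81.2 - 59.7) / (81.2 - 8.3) = 0.294925
m_alpha = f_alpha * m_total = 0.294925 * 2869 = 846.1 g


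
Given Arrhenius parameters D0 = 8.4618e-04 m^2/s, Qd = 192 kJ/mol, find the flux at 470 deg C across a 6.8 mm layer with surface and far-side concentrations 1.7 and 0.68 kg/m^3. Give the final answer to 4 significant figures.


Step 1: D = D0 * exp(-Qd/(R*T))
T = 470 + 273.15 = 743.15 K
D = 8.4618e-04 * exp(-192e3 / (8.314 * 743.15)) = 2.70178e-17 m^2/s
Step 2: J = D * (C1 - C2) / dx
J = 2.70178e-17 * (1.7 - 0.68) / 6.8e-03
J = 4.053e-15 kg/(m^2*s)


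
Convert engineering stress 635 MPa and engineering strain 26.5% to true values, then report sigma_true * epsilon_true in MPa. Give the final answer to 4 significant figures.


sigma_true = sigma_eng * (1 + epsilon_eng)
sigma_true = 635 * (1 + 0.265) = 803.275 MPa
epsilon_true = ln(1 + epsilon_eng)
epsilon_true = ln(1 + 0.265) = 0.235072
sigma_true * epsilon_true = 803.275 * 0.235072 = 188.8 MPa


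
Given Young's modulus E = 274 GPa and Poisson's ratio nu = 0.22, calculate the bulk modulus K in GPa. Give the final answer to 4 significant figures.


K = E / (3*(1-2*nu))
K = 274 / (3*(1-2*0.22))
K = 163.1 GPa


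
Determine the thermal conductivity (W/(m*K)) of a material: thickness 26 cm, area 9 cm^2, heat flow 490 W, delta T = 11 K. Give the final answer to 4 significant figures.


k = Q*L / (A*dT)
L = 0.26 m, A = 9e-04 m^2
k = 490 * 0.26 / (9e-04 * 11)
k = 12870 W/(m*K)


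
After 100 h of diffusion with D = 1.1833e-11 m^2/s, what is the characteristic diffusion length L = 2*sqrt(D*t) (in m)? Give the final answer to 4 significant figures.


t = 100 hr = 360000 s
Diffusion length = 2*sqrt(D*t)
= 2*sqrt(1.1833e-11 * 360000)
= 4.128e-03 m


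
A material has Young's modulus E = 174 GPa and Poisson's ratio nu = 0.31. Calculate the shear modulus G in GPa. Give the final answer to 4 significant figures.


G = E / (2*(1+nu))
G = 174 / (2*(1+0.31))
G = 66.41 GPa


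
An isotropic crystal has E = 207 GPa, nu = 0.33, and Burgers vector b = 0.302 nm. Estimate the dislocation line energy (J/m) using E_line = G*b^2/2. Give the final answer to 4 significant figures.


Step 1: G = E / (2*(1+nu))
G = 207 / (2*(1+0.33)) = 77.8195 GPa = 7.78195e+10 Pa
Step 2: E_line = G*b^2/2
b = 0.302 nm = 3.02e-10 m
E_line = 0.5 * 7.78195e+10 * (3.02e-10)^2 = 3.549e-09 J/m


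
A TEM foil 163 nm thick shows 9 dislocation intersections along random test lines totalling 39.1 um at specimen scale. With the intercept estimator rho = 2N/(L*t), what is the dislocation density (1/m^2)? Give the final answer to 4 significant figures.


rho = 2N / (L * t)
L = 39.1 um = 3.91e-05 m, t = 163 nm = 1.63e-07 m
rho = 2 * 9 / (3.91e-05 * 1.63e-07)
rho = 2.824e+12 1/m^2


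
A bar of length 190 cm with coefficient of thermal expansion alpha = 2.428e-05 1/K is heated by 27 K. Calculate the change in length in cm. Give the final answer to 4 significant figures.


dL = L0 * alpha * dT
dL = 190 * 2.428e-05 * 27
dL = 0.1246 cm


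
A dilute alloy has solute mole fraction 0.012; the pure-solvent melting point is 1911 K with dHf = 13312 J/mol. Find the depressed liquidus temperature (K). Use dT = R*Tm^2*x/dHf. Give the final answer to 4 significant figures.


dT = R*Tm^2*x / dHf
dT = 8.314 * 1911^2 * 0.012 / 13312
dT = 27.3697 K
T_new = 1911 - 27.3697 = 1884 K


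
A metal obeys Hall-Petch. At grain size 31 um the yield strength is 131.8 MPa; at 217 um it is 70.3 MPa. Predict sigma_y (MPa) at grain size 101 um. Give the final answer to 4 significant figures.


sigma_y = sigma0 + k / sqrt(d)
1/sqrt(d1) = 1/sqrt(3.1e-05) = 179.605;  1/sqrt(d2) = 67.8844
k = (sigma1 - sigma2) / (1/sqrt(d1) - 1/sqrt(d2)) = (131.8 - 70.3) / (179.605 - 67.8844) = 0.550479 MPa*m^0.5
sigma0 = sigma1 - k/sqrt(d1) = 131.8 - 0.550479*179.605 = 32.931 MPa
sigma_y(d3) = 32.931 + 0.550479 / sqrt(1.01e-04) = 87.71 MPa


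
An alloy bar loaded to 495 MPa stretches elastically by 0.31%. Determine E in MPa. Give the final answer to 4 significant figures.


E = sigma / epsilon
epsilon = 0.31% = 3.1e-03
E = 495 / 3.1e-03
E = 159700 MPa


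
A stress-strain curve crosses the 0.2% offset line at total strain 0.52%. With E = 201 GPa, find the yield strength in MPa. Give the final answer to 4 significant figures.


Offset strain = 0.002
Elastic strain at yield = total_strain - offset = 5.2e-03 - 0.002 = 3.2e-03
sigma_y = E * elastic_strain = 201000 * 3.2e-03
sigma_y = 643.2 MPa


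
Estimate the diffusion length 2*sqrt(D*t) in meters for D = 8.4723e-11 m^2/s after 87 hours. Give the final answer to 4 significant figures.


t = 87 hr = 313200 s
Diffusion length = 2*sqrt(D*t)
= 2*sqrt(8.4723e-11 * 313200)
= 0.0103 m


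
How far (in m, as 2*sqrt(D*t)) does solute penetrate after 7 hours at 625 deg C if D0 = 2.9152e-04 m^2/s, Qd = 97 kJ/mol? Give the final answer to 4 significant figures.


Step 1: D = D0 * exp(-Qd/(R*T))
T = 898.15 K
D = 2.9152e-04 * exp(-97e3 / (8.314 * 898.15)) = 6.6548e-10 m^2/s
Step 2: L = 2*sqrt(D*t)
t = 7 h = 25200 s
L = 2*sqrt(6.6548e-10 * 25200) = 8.19e-03 m


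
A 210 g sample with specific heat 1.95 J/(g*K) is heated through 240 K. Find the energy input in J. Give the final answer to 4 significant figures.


Q = m * cp * dT
Q = 210 * 1.95 * 240
Q = 98280 J


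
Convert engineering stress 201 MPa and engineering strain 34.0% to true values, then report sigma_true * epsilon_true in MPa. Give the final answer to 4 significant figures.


sigma_true = sigma_eng * (1 + epsilon_eng)
sigma_true = 201 * (1 + 0.34) = 269.34 MPa
epsilon_true = ln(1 + epsilon_eng)
epsilon_true = ln(1 + 0.34) = 0.29267
sigma_true * epsilon_true = 269.34 * 0.29267 = 78.83 MPa


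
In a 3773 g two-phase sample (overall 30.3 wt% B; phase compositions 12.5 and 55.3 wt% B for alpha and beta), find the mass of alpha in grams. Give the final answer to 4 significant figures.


f_alpha = (C_beta - C0) / (C_beta - C_alpha)
f_alpha = (55.3 - 30.3) / (55.3 - 12.5) = 0.584112
m_alpha = f_alpha * m_total = 0.584112 * 3773 = 2204 g


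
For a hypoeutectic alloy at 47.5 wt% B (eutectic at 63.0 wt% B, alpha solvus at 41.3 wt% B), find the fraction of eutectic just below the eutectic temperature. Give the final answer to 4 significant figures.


f_primary = (C_e - C0) / (C_e - C_alpha_max)
f_primary = (63.0 - 47.5) / (63.0 - 41.3)
f_primary = 0.714286
f_eutectic = 1 - 0.714286 = 0.2857


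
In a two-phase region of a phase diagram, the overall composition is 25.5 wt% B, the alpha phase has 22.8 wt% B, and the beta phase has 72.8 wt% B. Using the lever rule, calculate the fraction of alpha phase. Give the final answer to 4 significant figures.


f_alpha = (C_beta - C0) / (C_beta - C_alpha)
f_alpha = (72.8 - 25.5) / (72.8 - 22.8)
f_alpha = 0.946


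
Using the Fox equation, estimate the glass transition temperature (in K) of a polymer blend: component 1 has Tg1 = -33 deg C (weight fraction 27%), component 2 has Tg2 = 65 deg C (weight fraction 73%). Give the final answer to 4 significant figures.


1/Tg = w1/Tg1 + w2/Tg2 (in Kelvin)
Tg1 = 240.15 K, Tg2 = 338.15 K
1/Tg = 0.27/240.15 + 0.73/338.15
Tg = 304.6 K


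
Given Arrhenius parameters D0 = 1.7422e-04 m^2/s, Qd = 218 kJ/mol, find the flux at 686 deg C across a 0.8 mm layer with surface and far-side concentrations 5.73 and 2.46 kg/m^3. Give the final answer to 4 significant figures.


Step 1: D = D0 * exp(-Qd/(R*T))
T = 686 + 273.15 = 959.15 K
D = 1.7422e-04 * exp(-218e3 / (8.314 * 959.15)) = 2.33637e-16 m^2/s
Step 2: J = D * (C1 - C2) / dx
J = 2.33637e-16 * (5.73 - 2.46) / 8e-04
J = 9.55e-13 kg/(m^2*s)


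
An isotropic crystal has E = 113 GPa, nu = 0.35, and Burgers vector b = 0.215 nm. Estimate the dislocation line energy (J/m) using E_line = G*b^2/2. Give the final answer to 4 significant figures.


Step 1: G = E / (2*(1+nu))
G = 113 / (2*(1+0.35)) = 41.8519 GPa = 4.18519e+10 Pa
Step 2: E_line = G*b^2/2
b = 0.215 nm = 2.15e-10 m
E_line = 0.5 * 4.18519e+10 * (2.15e-10)^2 = 9.673e-10 J/m


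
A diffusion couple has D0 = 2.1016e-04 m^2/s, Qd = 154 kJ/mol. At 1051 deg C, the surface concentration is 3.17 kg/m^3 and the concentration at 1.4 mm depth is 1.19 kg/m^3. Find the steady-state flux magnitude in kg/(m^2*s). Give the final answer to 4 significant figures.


Step 1: D = D0 * exp(-Qd/(R*T))
T = 1051 + 273.15 = 1324.15 K
D = 2.1016e-04 * exp(-154e3 / (8.314 * 1324.15)) = 1.76762e-10 m^2/s
Step 2: J = D * (C1 - C2) / dx
J = 1.76762e-10 * (3.17 - 1.19) / 1.4e-03
J = 2.5e-07 kg/(m^2*s)


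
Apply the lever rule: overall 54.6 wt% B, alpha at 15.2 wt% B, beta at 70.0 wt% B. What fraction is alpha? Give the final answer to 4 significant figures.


f_alpha = (C_beta - C0) / (C_beta - C_alpha)
f_alpha = (70.0 - 54.6) / (70.0 - 15.2)
f_alpha = 0.281


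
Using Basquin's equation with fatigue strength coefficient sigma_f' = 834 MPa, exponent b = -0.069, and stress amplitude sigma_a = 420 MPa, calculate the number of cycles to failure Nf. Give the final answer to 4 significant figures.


sigma_a = sigma_f' * (2*Nf)^b
2*Nf = (sigma_a / sigma_f')^(1/b)
2*Nf = (420 / 834)^(1/-0.069)
2*Nf = 20779.5
Nf = 10390 cycles


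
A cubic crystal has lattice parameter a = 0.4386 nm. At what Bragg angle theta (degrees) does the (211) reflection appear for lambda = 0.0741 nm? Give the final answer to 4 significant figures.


d = a / sqrt(h^2+k^2+l^2)
d = 0.4386 / sqrt(6) = 0.179058 nm
lambda = 2*d*sin(theta)  =>  sin(theta) = lambda / (2*d)
sin(theta) = 0.0741 / (2 * 0.179058) = 0.206917
theta = 11.94 deg


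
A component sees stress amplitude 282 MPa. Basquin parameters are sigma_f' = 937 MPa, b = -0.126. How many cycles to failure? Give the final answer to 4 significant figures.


sigma_a = sigma_f' * (2*Nf)^b
2*Nf = (sigma_a / sigma_f')^(1/b)
2*Nf = (282 / 937)^(1/-0.126)
2*Nf = 13766.2
Nf = 6883 cycles


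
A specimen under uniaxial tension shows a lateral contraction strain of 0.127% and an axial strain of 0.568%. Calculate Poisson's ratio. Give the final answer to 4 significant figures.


nu = -epsilon_lat / epsilon_axial
Lateral strain is contraction (negative), so using magnitudes:
nu = 0.127 / 0.568
nu = 0.2236
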